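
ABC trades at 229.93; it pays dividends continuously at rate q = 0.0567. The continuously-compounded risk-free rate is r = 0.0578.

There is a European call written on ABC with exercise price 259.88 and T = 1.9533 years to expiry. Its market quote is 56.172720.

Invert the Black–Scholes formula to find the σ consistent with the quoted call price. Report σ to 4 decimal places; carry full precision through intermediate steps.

At σ = 0.5772 the Black–Scholes value reproduces the quote:
σ√T = 0.5772·√1.9533 = 0.806698
d₁ = (ln(S/K) + (r−q+σ²/2)T) / (σ√T) = (ln(229.93/259.88) + (0.0578−0.0567+0.5772²/2)·1.9533) / 0.806698 = (-0.122445 + 0.327529) / 0.806698 = 0.254227
d₂ = d₁ − σ√T = 0.254227 − 0.806698 = -0.552471
e^{−rT} = 0.893239
e^{−qT} = 0.895161
N(d₁) = 0.600340,  N(d₂) = 0.290313
V = S·e^{−qT}·N(d₁) − K·e^{−rT}·N(d₂) = 123.564509 − 67.391789 = 56.172720 (matching the quote); vega is positive throughout, so no other σ reproduces this price

sigma = 0.5772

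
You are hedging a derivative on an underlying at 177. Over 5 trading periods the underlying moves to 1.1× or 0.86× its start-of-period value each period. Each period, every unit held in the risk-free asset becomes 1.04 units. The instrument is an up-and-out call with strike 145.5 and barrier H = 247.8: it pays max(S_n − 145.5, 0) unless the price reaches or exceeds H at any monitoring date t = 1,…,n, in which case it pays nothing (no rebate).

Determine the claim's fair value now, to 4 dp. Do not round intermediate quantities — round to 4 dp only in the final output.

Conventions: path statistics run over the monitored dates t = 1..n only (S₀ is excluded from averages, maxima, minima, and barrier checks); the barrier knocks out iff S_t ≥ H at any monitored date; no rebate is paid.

price = 26.3484

Under the martingale measure an up-move has probability p* = 0.7500; value the claim as the probability-weighted average of per-path payoffs, discounted 5 periods at R = 1.04.
Enumerate all 2^5 = 32 price paths (U = up ×1.1, D = down ×0.86); each path with k up-moves has probability p*^k·(1−p*)^(5−k).
DDDDD: M=152.2200, payoff=0.0000, prob=0.000977
UDDDD: M=194.7000, payoff=0.0000, prob=0.002930
DUDDD: M=167.4420, payoff=0.0000, prob=0.002930
UUDDD: M=214.1700, payoff=0.0000, prob=0.008789
DDUDD: M=152.2200, payoff=0.0000, prob=0.002930
UDUDD: M=194.7000, payoff=0.0000, prob=0.008789
DUUDD: M=184.1862, payoff=0.0000, prob=0.008789
UUUDD: M=235.5870, payoff=28.7401, prob=0.026367
DDDUD: M=152.2200, payoff=0.0000, prob=0.002930
UDDUD: M=194.7000, payoff=0.0000, prob=0.008789
DUDUD: M=167.4420, payoff=0.0000, prob=0.008789
UUDUD: M=214.1700, payoff=28.7401, prob=0.026367
DDUUD: M=158.4001, payoff=0.0000, prob=0.008789
UDUUD: M=202.6048, payoff=28.7401, prob=0.026367
DUUUD: M=202.6048, payoff=28.7401, prob=0.026367
UUUUD: M=259.1457, payoff=0.0000, prob=0.079102
DDDDU: M=152.2200, payoff=0.0000, prob=0.002930
UDDDU: M=194.7000, payoff=0.0000, prob=0.008789
DUDDU: M=167.4420, payoff=0.0000, prob=0.008789
UUDDU: M=214.1700, payoff=28.7401, prob=0.026367
DDUDU: M=152.2200, payoff=0.0000, prob=0.008789
UDUDU: M=194.7000, payoff=28.7401, prob=0.026367
DUUDU: M=184.1862, payoff=28.7401, prob=0.026367
UUUDU: M=235.5870, payoff=77.3653, prob=0.079102
DDDUU: M=152.2200, payoff=0.0000, prob=0.008789
UDDUU: M=194.7000, payoff=28.7401, prob=0.026367
DUDUU: M=174.2401, payoff=28.7401, prob=0.026367
UUDUU: M=222.8653, payoff=77.3653, prob=0.079102
DDUUU: M=174.2401, payoff=28.7401, prob=0.026367
UDUUU: M=222.8653, payoff=77.3653, prob=0.079102
DUUUU: M=222.8653, payoff=77.3653, prob=0.079102
UUUUU: M=285.0603, payoff=0.0000, prob=0.237305
Price = Σ prob·payoff / R^5 = 32.056833 / 1.216653 = 26.3484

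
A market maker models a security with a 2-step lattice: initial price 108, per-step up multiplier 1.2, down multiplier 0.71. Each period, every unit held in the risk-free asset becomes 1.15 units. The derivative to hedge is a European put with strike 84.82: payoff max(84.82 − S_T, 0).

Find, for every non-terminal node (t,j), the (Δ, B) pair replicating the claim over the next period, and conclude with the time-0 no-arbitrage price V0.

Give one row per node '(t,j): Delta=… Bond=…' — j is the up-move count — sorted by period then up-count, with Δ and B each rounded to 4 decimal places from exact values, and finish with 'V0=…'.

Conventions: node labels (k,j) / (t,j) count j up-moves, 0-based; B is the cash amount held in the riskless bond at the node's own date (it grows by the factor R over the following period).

(0,0): Delta=-0.0509 Bond=5.7400
(1,0): Delta=-0.8085 Bond=64.6897
(1,1): Delta=0.0000 Bond=0.0000
V0=0.2392

The replicating-portfolio and risk-neutral prices coincide; use p* = (1.15−0.71)/(1.2−0.71) = 0.8980 for the latter.
Payoffs at expiry: V(2,0)=30.3772, V(2,1)=0.0000, V(2,2)=0.0000
(1,0): S=76.6800. Δ = (V_up−V_dn)/(S_up−S_dn) = (0.0000−30.3772)/(92.0160−54.4428) = -0.8085. V = [p*·0.0000 + (1−p*)·30.3772]/1.15 = 2.6954. B = V − Δ·S = 64.6897.
(1,1): S=129.6000. Δ = (V_up−V_dn)/(S_up−S_dn) = (0.0000−0.0000)/(155.5200−92.0160) = 0.0000. V = [p*·0.0000 + (1−p*)·0.0000]/1.15 = 0.0000. B = V − Δ·S = 0.0000.
(0,0): S=108.0000. Δ = (V_up−V_dn)/(S_up−S_dn) = (0.0000−2.6954)/(129.6000−76.6800) = -0.0509. V = [p*·0.0000 + (1−p*)·2.6954]/1.15 = 0.2392. B = V − Δ·S = 5.7400.
Verification: the root portfolio costs Δ(0,0)·S0 + B(0,0) = 0.2392, matching V0.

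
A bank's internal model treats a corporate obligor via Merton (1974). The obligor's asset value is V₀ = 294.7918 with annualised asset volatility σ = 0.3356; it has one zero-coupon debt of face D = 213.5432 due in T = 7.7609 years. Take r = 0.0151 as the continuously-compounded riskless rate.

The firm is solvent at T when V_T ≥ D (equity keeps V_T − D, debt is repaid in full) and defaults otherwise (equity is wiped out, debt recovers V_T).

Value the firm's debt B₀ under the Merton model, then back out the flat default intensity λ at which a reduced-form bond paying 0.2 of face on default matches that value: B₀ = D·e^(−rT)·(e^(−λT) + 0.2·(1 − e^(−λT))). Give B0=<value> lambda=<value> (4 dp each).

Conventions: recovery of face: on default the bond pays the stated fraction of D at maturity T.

Work the structural quantities from V₀ = 294.7918 against face 213.5432:
d₁ = [ln(V₀/D) + (r + σ²/2)T] / (σ√T)
   = [ln(294.7918/213.5432) + (0.0151 + 0.5·0.3356²)·7.7609] / (0.3356·√7.7609)
   = [0.322430 + 0.554234] / 0.934928 = 0.937682
d₂ = d₁ − σ√T = 0.937682 − 0.934928 = 0.002754
N(d₁) = 0.825796,  N(d₂) = 0.501099,  e^(−rT) = 0.889417
E₀ = V₀·N(d₁) − D·e^(−rT)·N(d₂)
   = 294.7918·0.825796 − 213.5432·0.889417·0.501099 = 148.264782
B₀ = V₀ − E₀ = 294.7918 − 148.264782 = 146.527018
e^(−λT) = (B₀·e^(rT)/D − 0.2)/(1 − 0.2) = (146.5270·1.124333/213.5432 − 0.2)/0.8 = 0.71435451
λ = −ln(0.71435451)/7.7609 = 0.043342

B0=146.5270 lambda=0.0433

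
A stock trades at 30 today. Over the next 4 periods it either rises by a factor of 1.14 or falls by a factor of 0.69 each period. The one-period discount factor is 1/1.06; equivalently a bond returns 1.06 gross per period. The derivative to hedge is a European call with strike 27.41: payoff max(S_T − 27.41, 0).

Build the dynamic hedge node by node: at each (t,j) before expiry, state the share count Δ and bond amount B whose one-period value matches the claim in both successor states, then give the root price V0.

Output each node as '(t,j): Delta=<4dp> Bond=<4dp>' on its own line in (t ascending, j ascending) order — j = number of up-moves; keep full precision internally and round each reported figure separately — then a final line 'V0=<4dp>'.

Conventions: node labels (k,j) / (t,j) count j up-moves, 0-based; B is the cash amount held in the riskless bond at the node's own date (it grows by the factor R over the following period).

Risk-neutral probability p* = (R−d)/(u−d) = (1.06−0.69)/(1.14−0.69) = 0.8222.
Expiry values: V(4,0)=0.0000, V(4,1)=0.0000, V(4,2)=0.0000, V(4,3)=3.2580, V(4,4)=23.2588
(3,0): S=9.8553. Δ = (V_up−V_dn)/(S_up−S_dn) = (0.0000−0.0000)/(11.2350−6.8001) = 0.0000. V = [p*·0.0000 + (1−p*)·0.0000]/1.06 = 0.0000. B = V − Δ·S = 0.0000.
(3,1): S=16.2826. Δ = (V_up−V_dn)/(S_up−S_dn) = (0.0000−0.0000)/(18.5622−11.2350) = 0.0000. V = [p*·0.0000 + (1−p*)·0.0000]/1.06 = 0.0000. B = V − Δ·S = 0.0000.
(3,2): S=26.9017. Δ = (V_up−V_dn)/(S_up−S_dn) = (3.2580−0.0000)/(30.6680−18.5622) = 0.2691. V = [p*·3.2580 + (1−p*)·0.0000]/1.06 = 2.5271. B = V − Δ·S = -4.7128.
(3,3): S=44.4463. Δ = (V_up−V_dn)/(S_up−S_dn) = (23.2588−3.2580)/(50.6688−30.6680) = 1.0000. V = [p*·23.2588 + (1−p*)·3.2580]/1.06 = 18.5878. B = V − Δ·S = -25.8585.
(2,0): S=14.2830. Δ = (V_up−V_dn)/(S_up−S_dn) = (0.0000−0.0000)/(16.2826−9.8553) = 0.0000. V = [p*·0.0000 + (1−p*)·0.0000]/1.06 = 0.0000. B = V − Δ·S = 0.0000.
(2,1): S=23.5980. Δ = (V_up−V_dn)/(S_up−S_dn) = (2.5271−0.0000)/(26.9017−16.2826) = 0.2380. V = [p*·2.5271 + (1−p*)·0.0000]/1.06 = 1.9603. B = V − Δ·S = -3.6556.
(2,2): S=38.9880. Δ = (V_up−V_dn)/(S_up−S_dn) = (18.5878−2.5271)/(44.4463−26.9017) = 0.9154. V = [p*·18.5878 + (1−p*)·2.5271]/1.06 = 14.8421. B = V − Δ·S = -20.8484.
(1,0): S=20.7000. Δ = (V_up−V_dn)/(S_up−S_dn) = (1.9603−0.0000)/(23.5980−14.2830) = 0.2104. V = [p*·1.9603 + (1−p*)·0.0000]/1.06 = 1.5205. B = V − Δ·S = -2.8356.
(1,1): S=34.2000. Δ = (V_up−V_dn)/(S_up−S_dn) = (14.8421−1.9603)/(38.9880−23.5980) = 0.8370. V = [p*·14.8421 + (1−p*)·1.9603]/1.06 = 11.8415. B = V − Δ·S = -16.7848.
(0,0): S=30.0000. Δ = (V_up−V_dn)/(S_up−S_dn) = (11.8415−1.5205)/(34.2000−20.7000) = 0.7645. V = [p*·11.8415 + (1−p*)·1.5205]/1.06 = 9.4402. B = V − Δ·S = -13.4952.
Check: Δ(0,0)·S0 + B(0,0) = 9.4402 = V0.

(0,0): Delta=0.7645 Bond=-13.4952
(1,0): Delta=0.2104 Bond=-2.8356
(1,1): Delta=0.8370 Bond=-16.7848
(2,0): Delta=0.0000 Bond=0.0000
(2,1): Delta=0.2380 Bond=-3.6556
(2,2): Delta=0.9154 Bond=-20.8484
(3,0): Delta=0.0000 Bond=0.0000
(3,1): Delta=0.0000 Bond=0.0000
(3,2): Delta=0.2691 Bond=-4.7128
(3,3): Delta=1.0000 Bond=-25.8585
V0=9.4402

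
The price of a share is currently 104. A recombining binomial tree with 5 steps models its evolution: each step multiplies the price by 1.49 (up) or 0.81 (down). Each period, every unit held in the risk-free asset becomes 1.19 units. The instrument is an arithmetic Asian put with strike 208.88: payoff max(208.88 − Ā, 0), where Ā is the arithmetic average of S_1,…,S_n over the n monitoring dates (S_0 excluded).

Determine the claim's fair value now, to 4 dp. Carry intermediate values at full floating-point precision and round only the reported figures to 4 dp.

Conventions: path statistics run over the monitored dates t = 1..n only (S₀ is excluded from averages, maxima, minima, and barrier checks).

With p* = (R−d)/(u−d) = 0.5588, sum probability × payoff across the paths and divide by R^5.
Enumerate all 2^5 = 32 price paths (U = up ×1.49, D = down ×0.81); each path with k up-moves has probability p*^k·(1−p*)^(5−k).
DDDDD: Ā=57.7551, payoff=151.1249, prob=0.016713
UDDDD: Ā=106.2408, payoff=102.6392, prob=0.021170
DUDDD: Ā=92.0968, payoff=116.7832, prob=0.021170
UUDDD: Ā=169.4127, payoff=39.4673, prob=0.026816
DDUDD: Ā=80.6402, payoff=128.2398, prob=0.021170
UDUDD: Ā=148.3381, payoff=60.5419, prob=0.026816
DUUDD: Ā=134.1941, payoff=74.6859, prob=0.026816
UUUDD: Ā=246.8509, payoff=0.0000, prob=0.033966
DDDUD: Ā=71.3603, payoff=137.5197, prob=0.021170
UDDUD: Ā=131.2677, payoff=77.6123, prob=0.026816
DUDUD: Ā=117.1237, payoff=91.7563, prob=0.026816
UUDUD: Ā=215.4498, payoff=0.0000, prob=0.033966
DDUUD: Ā=105.6671, payoff=103.2129, prob=0.026816
UDUUD: Ā=194.3753, payoff=14.5047, prob=0.033966
DUUUD: Ā=180.2313, payoff=28.6487, prob=0.033966
UUUUD: Ā=331.5365, payoff=0.0000, prob=0.043024
DDDDU: Ā=63.8436, payoff=145.0364, prob=0.021170
UDDDU: Ā=117.4407, payoff=91.4393, prob=0.026816
DUDDU: Ā=103.2967, payoff=105.5833, prob=0.026816
UUDDU: Ā=190.0149, payoff=18.8651, prob=0.033966
DDUDU: Ā=91.8401, payoff=117.0399, prob=0.026816
UDUDU: Ā=168.9404, payoff=39.9396, prob=0.033966
DUUDU: Ā=154.7964, payoff=54.0836, prob=0.033966
UUUDU: Ā=284.7489, payoff=0.0000, prob=0.043024
DDDUU: Ā=82.5602, payoff=126.3198, prob=0.026816
UDDUU: Ā=151.8700, payoff=57.0100, prob=0.033966
DUDUU: Ā=137.7260, payoff=71.1540, prob=0.033966
UUDUU: Ā=253.3478, payoff=0.0000, prob=0.043024
DDUUU: Ā=126.2694, payoff=82.6106, prob=0.033966
UDUUU: Ā=232.2733, payoff=0.0000, prob=0.043024
DUUUU: Ā=218.1293, payoff=0.0000, prob=0.043024
UUUUU: Ā=401.2501, payoff=0.0000, prob=0.054497
Price = Σ prob·payoff / R^5 = 52.130063 / 2.386354 = 21.8451

price = 21.8451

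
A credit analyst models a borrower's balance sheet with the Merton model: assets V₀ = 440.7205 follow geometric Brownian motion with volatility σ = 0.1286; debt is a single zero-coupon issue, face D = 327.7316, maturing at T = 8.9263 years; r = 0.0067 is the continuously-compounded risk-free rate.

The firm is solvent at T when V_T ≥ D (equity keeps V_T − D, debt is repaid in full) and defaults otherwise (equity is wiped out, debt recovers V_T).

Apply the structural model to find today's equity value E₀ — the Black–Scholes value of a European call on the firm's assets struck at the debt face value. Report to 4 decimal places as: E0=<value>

Equity is a call on the firm's assets struck at D = 327.7316:
d₁ = [ln(V₀/D) + (r + σ²/2)T] / (σ√T)
   = [ln(440.7205/327.7316) + (0.0067 + 0.5·0.1286²)·8.9263] / (0.1286·√8.9263)
   = [0.296216 + 0.133618] / 0.384217 = 1.118726
d₂ = d₁ − σ√T = 1.118726 − 0.384217 = 0.734508
N(d₁) = 0.868371,  N(d₂) = 0.768681,  e^(−rT) = 0.941947
E₀ = V₀·N(d₁) − D·e^(−rT)·N(d₂)
   = 440.7205·0.868371 − 327.7316·0.941947·0.768681 = 145.412916

E0=145.4129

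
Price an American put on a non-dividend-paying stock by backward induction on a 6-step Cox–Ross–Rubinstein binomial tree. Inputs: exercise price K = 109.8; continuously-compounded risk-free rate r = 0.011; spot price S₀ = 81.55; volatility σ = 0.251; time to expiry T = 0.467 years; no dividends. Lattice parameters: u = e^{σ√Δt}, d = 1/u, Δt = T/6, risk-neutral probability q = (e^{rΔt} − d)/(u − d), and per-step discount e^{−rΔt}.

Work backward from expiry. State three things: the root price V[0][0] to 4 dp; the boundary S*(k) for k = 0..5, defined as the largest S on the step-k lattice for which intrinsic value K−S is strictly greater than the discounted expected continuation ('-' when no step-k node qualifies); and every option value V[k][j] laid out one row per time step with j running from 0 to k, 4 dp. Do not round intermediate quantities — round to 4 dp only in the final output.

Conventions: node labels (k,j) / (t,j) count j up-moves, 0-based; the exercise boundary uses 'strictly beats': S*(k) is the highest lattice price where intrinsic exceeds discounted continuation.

price = 28.2630
boundary = - 76.0348 81.5500 87.4653 93.8096 100.6142
tree:
28.2630
33.7652 22.5537
38.9075 28.2500 16.6315
43.7019 33.7652 22.3347 10.6915
48.1721 38.9075 28.2500 15.9904 5.1644
52.3400 43.7019 33.7652 22.3347 9.1858 0.9645
56.2260 48.1721 38.9075 28.2500 15.9904 1.8877 0.0000

params: Δt=0.07783 u=1.07254 d=0.93237 q=0.48861 e^(-rΔt)=0.99914
t_6 payoffs: 56.2260 48.1721 38.9075 28.2500 15.9904 1.8877 0.0000
t_5: node(5,0) S=57.4600 payoff=52.3400 vs cont=52.2461 → 52.3400 [stop]  node(5,1) S=66.0981 payoff=43.7019 vs cont=43.6080 → 43.7019 [stop]  node(5,2) S=76.0348 payoff=33.7652 vs cont=33.6713 → 33.7652 [stop]  node(5,3) S=87.4653 payoff=22.3347 vs cont=22.2408 → 22.3347 [stop]  node(5,4) S=100.6142 payoff=9.1858 vs cont=9.0919 → 9.1858 [stop]  node(5,5) S=115.7397 payoff=0.0000 vs cont=0.9645 → 0.9645 [wait]  ⇒ S*(5)=100.6142
t_4: node(4,0) S=61.6279 payoff=48.1721 vs cont=48.0782 → 48.1721 [stop]  node(4,1) S=70.8925 payoff=38.9075 vs cont=38.8135 → 38.9075 [stop]  node(4,2) S=81.5500 payoff=28.2500 vs cont=28.1560 → 28.2500 [stop]  node(4,3) S=93.8096 payoff=15.9904 vs cont=15.8964 → 15.9904 [stop]  node(4,4) S=107.9123 payoff=1.8877 vs cont=5.1644 → 5.1644 [wait]  ⇒ S*(4)=93.8096
t_3: node(3,0) S=66.0981 payoff=43.7019 vs cont=43.6080 → 43.7019 [stop]  node(3,1) S=76.0348 payoff=33.7652 vs cont=33.6713 → 33.7652 [stop]  node(3,2) S=87.4653 payoff=22.3347 vs cont=22.2408 → 22.3347 [stop]  node(3,3) S=100.6142 payoff=9.1858 vs cont=10.6915 → 10.6915 [wait]  ⇒ S*(3)=87.4653
t_2: node(2,0) S=70.8925 payoff=38.9075 vs cont=38.8135 → 38.9075 [stop]  node(2,1) S=81.5500 payoff=28.2500 vs cont=28.1560 → 28.2500 [stop]  node(2,2) S=93.8096 payoff=15.9904 vs cont=16.6315 → 16.6315 [wait]  ⇒ S*(2)=81.5500
t_1: node(1,0) S=76.0348 payoff=33.7652 vs cont=33.6713 → 33.7652 [stop]  node(1,1) S=87.4653 payoff=22.3347 vs cont=22.5537 → 22.5537 [wait]  ⇒ S*(1)=76.0348
t_0: node(0,0) S=81.5500 payoff=28.2500 vs cont=28.2630 → 28.2630 [wait]  ⇒ S*(0)=-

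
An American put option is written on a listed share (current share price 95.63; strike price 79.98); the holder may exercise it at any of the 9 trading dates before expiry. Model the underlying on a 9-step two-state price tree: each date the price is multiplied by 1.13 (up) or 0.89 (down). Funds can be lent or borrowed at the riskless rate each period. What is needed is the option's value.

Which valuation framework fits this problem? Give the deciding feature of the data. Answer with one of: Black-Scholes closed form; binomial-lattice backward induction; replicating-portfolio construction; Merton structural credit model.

framework: binomial-lattice backward induction

Key observation: the put (strike 79.98 on spot 95.63) is American-style on a 9-step discrete price model, so the early-exercise decision at every node requires stepwise backward valuation — a closed form cannot price the exercise right.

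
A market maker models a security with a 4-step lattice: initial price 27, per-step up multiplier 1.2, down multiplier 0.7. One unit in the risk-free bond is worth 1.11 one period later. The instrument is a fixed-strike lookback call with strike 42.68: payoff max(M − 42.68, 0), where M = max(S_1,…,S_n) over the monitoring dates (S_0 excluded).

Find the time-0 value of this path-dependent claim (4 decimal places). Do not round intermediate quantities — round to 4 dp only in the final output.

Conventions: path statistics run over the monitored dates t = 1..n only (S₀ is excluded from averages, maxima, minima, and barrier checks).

price = 4.2232

With p* = (R−d)/(u−d) = 0.8200, sum probability × payoff across the paths and divide by R^4.
Enumerate all 2^4 = 16 price paths (U = up ×1.2, D = down ×0.7); each path with k up-moves has probability p*^k·(1−p*)^(4−k).
DDDD: M=18.9000, payoff=0.0000, prob=0.001050
UDDD: M=32.4000, payoff=0.0000, prob=0.004782
DUDD: M=22.6800, payoff=0.0000, prob=0.004782
UUDD: M=38.8800, payoff=0.0000, prob=0.021786
DDUD: M=18.9000, payoff=0.0000, prob=0.004782
UDUD: M=32.4000, payoff=0.0000, prob=0.021786
DUUD: M=27.2160, payoff=0.0000, prob=0.021786
UUUD: M=46.6560, payoff=3.9760, prob=0.099246
DDDU: M=18.9000, payoff=0.0000, prob=0.004782
UDDU: M=32.4000, payoff=0.0000, prob=0.021786
DUDU: M=22.6800, payoff=0.0000, prob=0.021786
UUDU: M=38.8800, payoff=0.0000, prob=0.099246
DDUU: M=19.0512, payoff=0.0000, prob=0.021786
UDUU: M=32.6592, payoff=0.0000, prob=0.099246
DUUU: M=32.6592, payoff=0.0000, prob=0.099246
UUUU: M=55.9872, payoff=13.3072, prob=0.452122
Price = Σ prob·payoff / R^4 = 6.411078 / 1.518070 = 4.2232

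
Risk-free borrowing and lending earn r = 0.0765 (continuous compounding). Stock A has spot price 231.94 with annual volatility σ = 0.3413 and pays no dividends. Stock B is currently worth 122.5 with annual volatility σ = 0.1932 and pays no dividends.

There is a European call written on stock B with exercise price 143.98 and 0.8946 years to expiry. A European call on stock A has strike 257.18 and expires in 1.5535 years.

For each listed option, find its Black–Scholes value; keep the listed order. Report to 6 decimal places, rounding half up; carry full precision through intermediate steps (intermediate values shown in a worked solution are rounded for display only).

[stock B call K=143.98]
σ√T = 0.1932·√0.8946 = 0.182735
d₁ = (ln(S/K) + (r+σ²/2)T) / (σ√T) = (ln(122.5/143.98) + (0.0765+0.1932²/2)·0.8946) / 0.182735 = (-0.161563 + 0.085133) / 0.182735 = -0.418259
d₂ = d₁ − σ√T = -0.418259 − 0.182735 = -0.600993
e^{−rT} = 0.933852
N(d₁) = 0.337879,  N(d₂) = 0.273922
price = S·N(d₁) − K·e^{−rT}·N(d₂) = 41.390184 − 36.830497 = 4.559686
[stock A call K=257.18]
σ√T = 0.3413·√1.5535 = 0.425395
d₁ = (ln(S/K) + (r+σ²/2)T) / (σ√T) = (ln(231.94/257.18) + (0.0765+0.3413²/2)·1.5535) / 0.425395 = (-0.103298 + 0.209323) / 0.425395 = 0.249240
d₂ = d₁ − σ√T = 0.249240 − 0.425395 = -0.176154
e^{−rT} = 0.887947
N(d₁) = 0.598413,  N(d₂) = 0.430086
price = S·N(d₁) − K·e^{−rT}·N(d₂) = 138.795813 − 98.215530 = 40.580283

price(stock B call K=143.98) = 4.559686
price(stock A call K=257.18) = 40.580283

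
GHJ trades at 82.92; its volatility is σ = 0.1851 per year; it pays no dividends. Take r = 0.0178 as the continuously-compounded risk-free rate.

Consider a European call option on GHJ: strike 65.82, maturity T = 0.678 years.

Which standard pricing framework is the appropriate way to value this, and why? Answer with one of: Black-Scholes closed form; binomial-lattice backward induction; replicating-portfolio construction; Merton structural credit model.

framework: Black-Scholes closed form

Key observation: a European-exercise option on GHJ struck at 65.82 — a GBM underlying with constant parameters — admits an analytic price: the data contain no early exercise, no discrete tree, no debt structure.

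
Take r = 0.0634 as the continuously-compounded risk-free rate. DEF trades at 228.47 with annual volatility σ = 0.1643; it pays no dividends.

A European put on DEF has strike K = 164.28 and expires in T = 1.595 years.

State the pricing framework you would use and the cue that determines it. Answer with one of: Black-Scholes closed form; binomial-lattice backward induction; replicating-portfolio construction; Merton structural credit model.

framework: Black-Scholes closed form

Key observation: with DEF following a GBM at constant σ and r, the European put struck at 164.28 prices in closed form — nothing here needs a stepwise model or a balance sheet.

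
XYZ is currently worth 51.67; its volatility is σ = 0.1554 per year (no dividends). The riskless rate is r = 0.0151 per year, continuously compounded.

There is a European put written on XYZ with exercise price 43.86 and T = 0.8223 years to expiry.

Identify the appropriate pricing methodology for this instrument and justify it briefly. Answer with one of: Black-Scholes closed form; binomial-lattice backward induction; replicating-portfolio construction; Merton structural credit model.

Key observation: a European-exercise option on XYZ struck at 43.86 — a GBM underlying with constant parameters — admits an analytic price: the data contain no early exercise, no discrete tree, no debt structure.

framework: Black-Scholes closed form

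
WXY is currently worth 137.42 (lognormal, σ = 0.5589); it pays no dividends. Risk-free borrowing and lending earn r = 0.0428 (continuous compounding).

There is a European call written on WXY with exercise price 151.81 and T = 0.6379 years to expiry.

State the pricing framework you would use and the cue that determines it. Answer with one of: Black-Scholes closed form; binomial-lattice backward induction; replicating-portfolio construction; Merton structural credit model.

framework: Black-Scholes closed form

Key observation: a European claim on WXY (strike 151.81) — a lognormal (GBM) underlying with constant rate and volatility — has an exact closed-form value; no lattice or capital structure is involved.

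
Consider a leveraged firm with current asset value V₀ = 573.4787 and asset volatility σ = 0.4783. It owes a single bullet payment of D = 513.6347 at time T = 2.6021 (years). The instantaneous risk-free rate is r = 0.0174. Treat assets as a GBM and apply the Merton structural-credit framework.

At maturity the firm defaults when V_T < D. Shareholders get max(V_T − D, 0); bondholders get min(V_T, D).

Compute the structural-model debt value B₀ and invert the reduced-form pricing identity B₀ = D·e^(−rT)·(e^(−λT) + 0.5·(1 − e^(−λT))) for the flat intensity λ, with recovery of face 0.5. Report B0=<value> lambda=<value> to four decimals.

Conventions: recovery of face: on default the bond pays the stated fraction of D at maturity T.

Apply the equity-as-call identities (strike 513.6347, horizon 2.6021 years):
d₁ = [ln(V₀/D) + (r + σ²/2)T] / (σ√T)
   = [ln(573.4787/513.6347) + (0.0174 + 0.5·0.4783²)·2.6021] / (0.4783·√2.6021)
   = [0.110208 + 0.342919] / 0.771547 = 0.587297
d₂ = d₁ − σ√T = 0.587297 − 0.771547 = -0.184250
N(d₁) = 0.721498,  N(d₂) = 0.426909,  e^(−rT) = 0.955733
E₀ = V₀·N(d₁) − D·e^(−rT)·N(d₂)
   = 573.4787·0.721498 − 513.6347·0.955733·0.426909 = 204.195170
B₀ = V₀ − E₀ = 573.4787 − 204.195170 = 369.283530
e^(−λT) = (B₀·e^(rT)/D − 0.5)/(1 − 0.5) = (369.2835·1.046317/513.6347 − 0.5)/0.5 = 0.50452322
λ = −ln(0.50452322)/2.6021 = 0.262919

B0=369.2835 lambda=0.2629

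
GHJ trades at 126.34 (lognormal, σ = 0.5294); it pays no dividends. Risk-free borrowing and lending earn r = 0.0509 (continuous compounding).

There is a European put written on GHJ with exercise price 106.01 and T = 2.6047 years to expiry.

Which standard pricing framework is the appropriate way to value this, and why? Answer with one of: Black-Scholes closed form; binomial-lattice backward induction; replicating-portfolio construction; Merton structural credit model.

framework: Black-Scholes closed form

Key observation: a European-exercise option on GHJ struck at 106.01 — a GBM underlying with constant parameters — admits an analytic price: the data contain no early exercise, no discrete tree, no debt structure.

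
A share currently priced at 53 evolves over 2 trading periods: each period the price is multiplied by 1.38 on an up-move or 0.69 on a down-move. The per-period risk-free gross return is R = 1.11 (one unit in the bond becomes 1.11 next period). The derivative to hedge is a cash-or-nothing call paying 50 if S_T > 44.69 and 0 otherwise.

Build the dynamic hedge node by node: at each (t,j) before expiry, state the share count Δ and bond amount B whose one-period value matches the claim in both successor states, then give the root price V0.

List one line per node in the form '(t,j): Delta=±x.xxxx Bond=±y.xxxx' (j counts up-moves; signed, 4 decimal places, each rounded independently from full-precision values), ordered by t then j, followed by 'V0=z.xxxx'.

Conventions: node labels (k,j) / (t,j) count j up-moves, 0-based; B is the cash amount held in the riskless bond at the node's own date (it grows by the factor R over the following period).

(0,0): Delta=0.4820 Bond=8.8220
(1,0): Delta=1.9815 Bond=-45.0450
(1,1): Delta=0.0000 Bond=45.0450
V0=34.3674

Risk-neutral probability p* = (R−d)/(u−d) = (1.11−0.69)/(1.38−0.69) = 0.6087.
At maturity the claim pays: V(2,0)=0.0000, V(2,1)=50.0000, V(2,2)=50.0000
(1,0): S=36.5700. Δ = (V_up−V_dn)/(S_up−S_dn) = (50.0000−0.0000)/(50.4666−25.2333) = 1.9815. V = [p*·50.0000 + (1−p*)·0.0000]/1.11 = 27.4187. B = V − Δ·S = -45.0450.
(1,1): S=73.1400. Δ = (V_up−V_dn)/(S_up−S_dn) = (50.0000−50.0000)/(100.9332−50.4666) = 0.0000. V = [p*·50.0000 + (1−p*)·50.0000]/1.11 = 45.0450. B = V − Δ·S = 45.0450.
(0,0): S=53.0000. Δ = (V_up−V_dn)/(S_up−S_dn) = (45.0450−27.4187)/(73.1400−36.5700) = 0.4820. V = [p*·45.0450 + (1−p*)·27.4187]/1.11 = 34.3674. B = V − Δ·S = 8.8220.
Verification: the root portfolio costs Δ(0,0)·S0 + B(0,0) = 34.3674, matching V0.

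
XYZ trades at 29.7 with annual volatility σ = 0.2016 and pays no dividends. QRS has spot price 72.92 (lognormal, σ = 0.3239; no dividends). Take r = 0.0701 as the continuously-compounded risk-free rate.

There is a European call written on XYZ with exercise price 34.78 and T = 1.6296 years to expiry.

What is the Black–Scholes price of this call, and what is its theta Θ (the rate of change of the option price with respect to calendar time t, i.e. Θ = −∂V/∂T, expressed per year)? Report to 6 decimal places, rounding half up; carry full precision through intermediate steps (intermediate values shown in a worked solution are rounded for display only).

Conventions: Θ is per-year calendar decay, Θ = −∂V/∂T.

σ√T = 0.2016·√1.6296 = 0.257354
d₁ = (ln(S/K) + (r+σ²/2)T) / (σ√T) = (ln(29.7/34.78) + (0.0701+0.2016²/2)·1.6296) / 0.257354 = (-0.157895 + 0.147351) / 0.257354 = -0.040974
d₂ = d₁ − σ√T = -0.040974 − 0.257354 = -0.298329
e^{−rT} = 0.892048
N(d₁) = 0.483658,  N(d₂) = 0.382726
Call price V = S·N(d₁) − K·e^{−rT}·N(d₂) = 14.364646 − 11.874250 = 2.490397
φ(d₁) = (1/√(2π))·e^{−d₁²/2} = 0.398608
Θ = −S·φ(d₁)·σ/(2√T) − r·K·e^{−rT}·N(d₂) = −0.934807 − 0.832385 = -1.767192

price = 2.490397
Θ = -1.767192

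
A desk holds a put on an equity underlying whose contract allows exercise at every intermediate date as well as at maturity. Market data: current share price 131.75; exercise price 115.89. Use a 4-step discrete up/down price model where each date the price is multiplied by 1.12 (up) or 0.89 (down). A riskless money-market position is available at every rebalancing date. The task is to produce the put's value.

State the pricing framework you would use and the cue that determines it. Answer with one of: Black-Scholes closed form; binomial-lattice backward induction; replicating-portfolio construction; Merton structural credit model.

Key observation: the put (strike 115.89 on spot 131.75) is American-style on a 4-step discrete price model, so the early-exercise decision at every node requires stepwise backward valuation — a closed form cannot price the exercise right.

framework: binomial-lattice backward induction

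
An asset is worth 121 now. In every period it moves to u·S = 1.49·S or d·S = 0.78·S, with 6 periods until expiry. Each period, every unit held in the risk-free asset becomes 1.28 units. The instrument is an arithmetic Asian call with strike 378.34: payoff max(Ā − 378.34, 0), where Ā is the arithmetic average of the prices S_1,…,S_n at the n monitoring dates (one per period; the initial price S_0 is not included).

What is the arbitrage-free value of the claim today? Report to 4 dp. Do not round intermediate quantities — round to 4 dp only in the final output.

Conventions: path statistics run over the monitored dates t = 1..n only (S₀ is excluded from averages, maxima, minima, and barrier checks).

price = 8.6343

Under the martingale measure an up-move has probability p* = 0.7042; value the claim as the probability-weighted average of per-path payoffs, discounted 6 periods at R = 1.28.
Enumerate all 2^6 = 64 price paths (U = up ×1.49, D = down ×0.78); each path with k up-moves has probability p*^k·(1−p*)^(6−k).
DDDDDD: Ā=55.3982, payoff=0.0000, prob=0.000670
UDDDDD: Ā=105.8248, payoff=0.0000, prob=0.001594
DUDDDD: Ā=91.5065, payoff=0.0000, prob=0.001594
UUDDDD: Ā=174.8009, payoff=0.0000, prob=0.003795
DDUDDD: Ā=80.3382, payoff=0.0000, prob=0.001594
UDUDDD: Ā=153.4665, payoff=0.0000, prob=0.003795
DUUDDD: Ā=139.1482, payoff=0.0000, prob=0.003795
UUUDDD: Ā=265.8088, payoff=0.0000, prob=0.009037
DDDUDD: Ā=71.6269, payoff=0.0000, prob=0.001594
UDDUDD: Ā=136.8258, payoff=0.0000, prob=0.003795
DUDUDD: Ā=122.5074, payoff=0.0000, prob=0.003795
UUDUDD: Ā=234.0206, payoff=0.0000, prob=0.009037
DDUUDD: Ā=111.3391, payoff=0.0000, prob=0.003795
UDUUDD: Ā=212.6863, payoff=0.0000, prob=0.009037
DUUUDD: Ā=198.3680, payoff=0.0000, prob=0.009037
UUUUDD: Ā=378.9337, payoff=0.5937, prob=0.021516
DDDDUD: Ā=64.8321, payoff=0.0000, prob=0.001594
UDDDUD: Ā=123.8460, payoff=0.0000, prob=0.003795
DUDDUD: Ā=109.5276, payoff=0.0000, prob=0.003795
UUDDUD: Ā=209.2259, payoff=0.0000, prob=0.009037
DDUDUD: Ā=98.3593, payoff=0.0000, prob=0.003795
UDUDUD: Ā=187.8916, payoff=0.0000, prob=0.009037
DUUDUD: Ā=173.5732, payoff=0.0000, prob=0.009037
UUUDUD: Ā=331.5694, payoff=0.0000, prob=0.021516
DDDUUD: Ā=89.6481, payoff=0.0000, prob=0.003795
UDDUUD: Ā=171.2508, payoff=0.0000, prob=0.009037
DUDUUD: Ā=156.9325, payoff=0.0000, prob=0.009037
UUDUUD: Ā=299.7812, payoff=0.0000, prob=0.021516
DDUUUD: Ā=145.7642, payoff=0.0000, prob=0.009037
UDUUUD: Ā=278.4469, payoff=0.0000, prob=0.021516
DUUUUD: Ā=264.1286, payoff=0.0000, prob=0.021516
UUUUUD: Ā=504.5533, payoff=126.2133, prob=0.051229
DDDDDU: Ā=59.5322, payoff=0.0000, prob=0.001594
UDDDDU: Ā=113.7217, payoff=0.0000, prob=0.003795
DUDDDU: Ā=99.4034, payoff=0.0000, prob=0.003795
UUDDDU: Ā=189.8860, payoff=0.0000, prob=0.009037
DDUDDU: Ā=88.2351, payoff=0.0000, prob=0.003795
UDUDDU: Ā=168.5517, payoff=0.0000, prob=0.009037
DUUDDU: Ā=154.2333, payoff=0.0000, prob=0.009037
UUUDDU: Ā=294.6252, payoff=0.0000, prob=0.021516
DDDUDU: Ā=79.5238, payoff=0.0000, prob=0.003795
UDDUDU: Ā=151.9109, payoff=0.0000, prob=0.009037
DUDUDU: Ā=137.5926, payoff=0.0000, prob=0.009037
UUDUDU: Ā=262.8371, payoff=0.0000, prob=0.021516
DDUUDU: Ā=126.4243, payoff=0.0000, prob=0.009037
UDUUDU: Ā=241.5028, payoff=0.0000, prob=0.021516
DUUUDU: Ā=227.1844, payoff=0.0000, prob=0.021516
UUUUDU: Ā=433.9805, payoff=55.6405, prob=0.051229
DDDDUU: Ā=72.7290, payoff=0.0000, prob=0.003795
UDDDUU: Ā=138.9311, payoff=0.0000, prob=0.009037
DUDDUU: Ā=124.6128, payoff=0.0000, prob=0.009037
UUDDUU: Ā=238.0423, payoff=0.0000, prob=0.021516
DDUDUU: Ā=113.4445, payoff=0.0000, prob=0.009037
UDUDUU: Ā=216.7080, payoff=0.0000, prob=0.021516
DUUDUU: Ā=202.3897, payoff=0.0000, prob=0.021516
UUUDUU: Ā=386.6162, payoff=8.2762, prob=0.051229
DDDUUU: Ā=104.7332, payoff=0.0000, prob=0.009037
UDDUUU: Ā=200.0672, payoff=0.0000, prob=0.021516
DUDUUU: Ā=185.7489, payoff=0.0000, prob=0.021516
UUDUUU: Ā=354.8280, payoff=0.0000, prob=0.051229
DDUUUU: Ā=174.5806, payoff=0.0000, prob=0.021516
UDUUUU: Ā=333.4937, payoff=0.0000, prob=0.051229
DUUUUU: Ā=319.1754, payoff=0.0000, prob=0.051229
UUUUUU: Ā=609.7068, payoff=231.3668, prob=0.121975
Price = Σ prob·payoff / R^6 = 37.973931 / 4.398047 = 8.6343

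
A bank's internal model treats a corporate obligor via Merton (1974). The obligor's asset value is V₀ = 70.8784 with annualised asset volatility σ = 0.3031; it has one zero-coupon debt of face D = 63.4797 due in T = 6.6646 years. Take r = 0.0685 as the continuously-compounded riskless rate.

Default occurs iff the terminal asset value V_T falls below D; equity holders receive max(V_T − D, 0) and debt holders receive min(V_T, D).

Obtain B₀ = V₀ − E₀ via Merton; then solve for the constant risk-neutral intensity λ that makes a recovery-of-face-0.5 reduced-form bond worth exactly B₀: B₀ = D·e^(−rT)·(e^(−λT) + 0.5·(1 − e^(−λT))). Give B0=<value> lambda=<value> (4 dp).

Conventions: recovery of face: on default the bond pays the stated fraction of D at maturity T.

B0=34.7305 lambda=0.0478

Work the structural quantities from V₀ = 70.8784 against face 63.4797:
d₁ = [ln(V₀/D) + (r + σ²/2)T] / (σ√T)
   = [ln(70.8784/63.4797) + (0.0685 + 0.5·0.3031²)·6.6646] / (0.3031·√6.6646)
   = [0.110246 + 0.762662] / 0.782480 = 1.115566
d₂ = d₁ − σ√T = 1.115566 − 0.782480 = 0.333087
N(d₁) = 0.867696,  N(d₂) = 0.630466,  e^(−rT) = 0.633481
E₀ = V₀·N(d₁) − D·e^(−rT)·N(d₂)
   = 70.8784·0.867696 − 63.4797·0.633481·0.630466 = 36.147877
B₀ = V₀ − E₀ = 70.8784 − 36.147877 = 34.730523
e^(−λT) = (B₀·e^(rT)/D − 0.5)/(1 − 0.5) = (34.7305·1.578579/63.4797 − 0.5)/0.5 = 0.72731879
λ = −ln(0.72731879)/6.6646 = 0.047773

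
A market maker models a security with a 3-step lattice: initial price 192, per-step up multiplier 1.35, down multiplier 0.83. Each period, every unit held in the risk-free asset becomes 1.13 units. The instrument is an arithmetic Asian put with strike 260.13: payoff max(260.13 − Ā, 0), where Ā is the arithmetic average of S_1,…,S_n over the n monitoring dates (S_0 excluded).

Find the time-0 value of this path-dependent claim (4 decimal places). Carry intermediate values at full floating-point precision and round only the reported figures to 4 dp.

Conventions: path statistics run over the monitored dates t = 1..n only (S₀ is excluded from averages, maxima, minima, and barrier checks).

price = 26.7590

With p* = (R−d)/(u−d) = 0.5769, sum probability × payoff across the paths and divide by R^3.
Enumerate all 2^3 = 8 price paths (U = up ×1.35, D = down ×0.83); each path with k up-moves has probability p*^k·(1−p*)^(3−k).
DDD: Ā=133.8040, payoff=126.3260, prob=0.075728
UDD: Ā=217.6330, payoff=42.4970, prob=0.103266
DUD: Ā=184.3530, payoff=75.7770, prob=0.103266
UUD: Ā=299.8512, payoff=0.0000, prob=0.140817
DDU: Ā=156.7306, payoff=103.3994, prob=0.103266
UDU: Ā=254.9232, payoff=5.2068, prob=0.140817
DUU: Ā=221.6432, payoff=38.4868, prob=0.140817
UUU: Ā=360.5040, payoff=0.0000, prob=0.192023
Price = Σ prob·payoff / R^3 = 38.610551 / 1.442897 = 26.7590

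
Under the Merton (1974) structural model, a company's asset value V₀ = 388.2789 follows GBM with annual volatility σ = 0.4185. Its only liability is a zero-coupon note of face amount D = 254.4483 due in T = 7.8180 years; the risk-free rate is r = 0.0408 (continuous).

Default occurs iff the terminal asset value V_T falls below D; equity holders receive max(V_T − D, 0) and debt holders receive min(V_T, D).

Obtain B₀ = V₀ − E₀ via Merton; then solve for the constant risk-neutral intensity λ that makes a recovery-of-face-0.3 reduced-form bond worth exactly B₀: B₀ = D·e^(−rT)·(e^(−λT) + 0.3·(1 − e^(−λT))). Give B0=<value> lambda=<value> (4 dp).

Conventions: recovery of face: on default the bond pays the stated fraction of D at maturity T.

B0=139.3441 lambda=0.0556

With assets at 388.2789 and a single debt payment of 254.4483 at 7.8180 years:
d₁ = [ln(V₀/D) + (r + σ²/2)T] / (σ√T)
   = [ln(388.2789/254.4483) + (0.0408 + 0.5·0.4185²)·7.8180] / (0.4185·√7.8180)
   = [0.422626 + 1.003605] / 1.170155 = 1.218840
d₂ = d₁ − σ√T = 1.218840 − 1.170155 = 0.048686
N(d₁) = 0.888548,  N(d₂) = 0.519415,  e^(−rT) = 0.726894
E₀ = V₀·N(d₁) − D·e^(−rT)·N(d₂)
   = 388.2789·0.888548 − 254.4483·0.726894·0.519415 = 248.934840
B₀ = V₀ − E₀ = 388.2789 − 248.934840 = 139.344060
e^(−λT) = (B₀·e^(rT)/D − 0.3)/(1 − 0.3) = (139.3441·1.375716/254.4483 − 0.3)/0.7 = 0.64769505
λ = −ln(0.64769505)/7.8180 = 0.055556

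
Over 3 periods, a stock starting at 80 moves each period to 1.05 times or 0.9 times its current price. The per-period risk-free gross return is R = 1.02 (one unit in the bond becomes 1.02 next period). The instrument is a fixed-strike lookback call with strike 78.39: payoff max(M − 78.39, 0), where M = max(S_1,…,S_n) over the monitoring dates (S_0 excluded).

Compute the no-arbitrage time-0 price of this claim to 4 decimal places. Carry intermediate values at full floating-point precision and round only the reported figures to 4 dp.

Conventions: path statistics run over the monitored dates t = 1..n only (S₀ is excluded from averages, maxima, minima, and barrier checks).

price = 9.0092

With p* = (R−d)/(u−d) = 0.8000, sum probability × payoff across the paths and divide by R^3.
Enumerate all 2^3 = 8 price paths (U = up ×1.05, D = down ×0.9); each path with k up-moves has probability p*^k·(1−p*)^(3−k).
DDD: M=72.0000, payoff=0.0000, prob=0.008000
UDD: M=84.0000, payoff=5.6100, prob=0.032000
DUD: M=75.6000, payoff=0.0000, prob=0.032000
UUD: M=88.2000, payoff=9.8100, prob=0.128000
DDU: M=72.0000, payoff=0.0000, prob=0.032000
UDU: M=84.0000, payoff=5.6100, prob=0.128000
DUU: M=79.3800, payoff=0.9900, prob=0.128000
UUU: M=92.6100, payoff=14.2200, prob=0.512000
Price = Σ prob·payoff / R^3 = 9.560640 / 1.061208 = 9.0092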